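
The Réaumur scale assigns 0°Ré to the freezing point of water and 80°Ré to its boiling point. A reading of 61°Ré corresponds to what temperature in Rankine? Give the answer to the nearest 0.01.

628.92°R

Linear interpolation between the fixed points: C = (61 - 0) × 100 / (80 - 0) = 76.2500°C.
Then 76.2500 × 1.8 + 491.67 = 628.92°R.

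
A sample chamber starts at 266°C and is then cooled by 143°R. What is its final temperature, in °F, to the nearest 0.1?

The 143°R change is an interval, so only the factor 5/9 applies: -143 × 5/9 = -79.4444°C.
Final Celsius temperature: 266.0000 - 79.4444 = 186.5556°C.
In Fahrenheit: 186.5556 × 1.8 + 32 = 367.8°F.

367.8°F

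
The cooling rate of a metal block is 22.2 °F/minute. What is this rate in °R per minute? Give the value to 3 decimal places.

22.200 °R/minute

Since only a temperature interval is involved, the additive offset between the scales drops out.
A change of 1°F is a change of 1°R, so 22.2 × 1 = 22.200.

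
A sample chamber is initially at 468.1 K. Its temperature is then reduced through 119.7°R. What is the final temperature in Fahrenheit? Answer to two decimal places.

263.21°F

Initial temperature in Celsius: 468.1 - 273.15 = 194.9500°C.
The 119.7°R change is an interval, so only the factor 5/9 applies: -119.7 × 5/9 = -66.5000°C.
Final Celsius temperature: 194.9500 - 66.5000 = 128.4500°C.
In Fahrenheit: 128.4500 × 1.8 + 32 = 263.21°F.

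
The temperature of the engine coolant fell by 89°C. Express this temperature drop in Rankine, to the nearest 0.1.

160.2°R

Only the scale ratio 1.8 matters for a change in temperature.
89 × 1.8 = 160.2.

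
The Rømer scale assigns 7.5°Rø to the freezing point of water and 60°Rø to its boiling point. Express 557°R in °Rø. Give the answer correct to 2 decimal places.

26.55°Rø

First in Celsius: (557 - 491.67) × 5/9 = 36.2944°C.
Linearly onto the Rømer scale: 7.5 + (36.2944 / 100) × (60 - 7.5) = 26.55°Rø.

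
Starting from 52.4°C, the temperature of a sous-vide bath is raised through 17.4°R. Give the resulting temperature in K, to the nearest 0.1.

335.2 K

The 17.4°R change is an interval, so only the factor 5/9 applies: +17.4 × 5/9 = +9.6667°C.
Final Celsius temperature: 52.4000 + 9.6667 = 62.0667°C.
In kelvin: 62.0667 + 273.15 = 335.2 K.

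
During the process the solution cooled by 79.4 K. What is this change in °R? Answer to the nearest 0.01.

Only the scale ratio 1.8 matters for a change in temperature.
79.4 × 1.8 = 142.92.

142.92°R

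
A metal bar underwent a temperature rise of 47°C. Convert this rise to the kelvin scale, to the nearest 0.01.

Celsius and kelvin degrees are the same size, so the interval is unchanged: 47.00.

47.00 K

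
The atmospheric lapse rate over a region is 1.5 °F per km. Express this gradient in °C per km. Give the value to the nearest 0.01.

0.83 °C/km

The quantity depends on a temperature interval, so only the ratio of degree sizes applies; the offset between the scales is irrelevant.
A change of 1°F is a change of 5/9°C, so 1.5 × 5/9 = 0.83.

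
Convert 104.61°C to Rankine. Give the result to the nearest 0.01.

679.97°R

In Rankine: 104.6100 × 1.8 + 491.67 = 679.97°R.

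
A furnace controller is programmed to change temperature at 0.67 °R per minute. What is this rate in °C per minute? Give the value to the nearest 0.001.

The quantity depends on a temperature interval, so only the ratio of degree sizes applies; the offset between the scales is irrelevant.
A change of 1°R is a change of 5/9°C, so 0.67 × 5/9 = 0.372.

0.372 °C/minute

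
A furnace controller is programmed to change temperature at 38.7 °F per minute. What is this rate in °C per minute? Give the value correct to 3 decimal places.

Since only a temperature interval is involved, the additive offset between the scales drops out.
A change of 1°F is a change of 5/9°C, so 38.7 × 5/9 = 21.500.

21.500 °C/minute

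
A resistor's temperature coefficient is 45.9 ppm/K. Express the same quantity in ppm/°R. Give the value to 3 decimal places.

The quantity depends on a temperature interval, so only the ratio of degree sizes applies; the offset between the scales is irrelevant.
A change of 1°R is a change of 5/9 K, so per °R the value is 45.9 × 5/9 = 25.500.

25.500 ppm/°R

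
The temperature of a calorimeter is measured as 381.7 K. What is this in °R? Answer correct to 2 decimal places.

687.06°R

In Celsius: 381.7 - 273.15 = 108.5500°C.
In Rankine: 108.5500 × 1.8 + 491.67 = 687.06°R.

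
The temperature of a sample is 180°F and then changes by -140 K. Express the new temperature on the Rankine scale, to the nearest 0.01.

387.67°R

Initial temperature in Celsius: (180 - 32) × 5/9 = 82.2222°C.
The 140 K change is an interval; Kelvin and Celsius degrees are the same size, so ΔC = -140°C.
Final Celsius temperature: 82.2222 - 140.0000 = -57.7778°C.
In Rankine: -57.7778 × 1.8 + 491.67 = 387.67°R.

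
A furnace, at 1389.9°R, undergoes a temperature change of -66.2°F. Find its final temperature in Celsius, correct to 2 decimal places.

Initial temperature in Celsius: (1389.9 - 491.67) × 5/9 = 499.0167°C.
The 66.2°F change is an interval, so only the factor 5/9 applies: -66.2 × 5/9 = -36.7778°C.
Final Celsius temperature: 499.0167 - 36.7778 = 462.2389°C.

462.24°C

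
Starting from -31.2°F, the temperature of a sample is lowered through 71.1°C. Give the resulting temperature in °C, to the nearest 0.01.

Initial temperature in Celsius: (-31.2 - 32) × 5/9 = -35.1111°C.
Final Celsius temperature: -35.1111 - 71.1000 = -106.2111°C.

-106.21°C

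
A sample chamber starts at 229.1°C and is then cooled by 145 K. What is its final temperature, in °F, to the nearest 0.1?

183.4°F

The 145 K change is an interval; Kelvin and Celsius degrees are the same size, so ΔC = -145°C.
Final Celsius temperature: 229.1000 - 145.0000 = 84.1000°C.
In Fahrenheit: 84.1000 × 1.8 + 32 = 183.4°F.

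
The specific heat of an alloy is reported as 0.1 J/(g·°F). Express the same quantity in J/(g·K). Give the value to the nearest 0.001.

Since only a temperature interval is involved, the additive offset between the scales drops out.
A change of 1 K is a change of 1.8°F, so per K the value is 0.1 × 1.8 = 0.180.

0.180 J/(g·K)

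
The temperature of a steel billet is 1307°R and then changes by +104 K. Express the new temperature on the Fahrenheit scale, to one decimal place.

1034.5°F

Initial temperature in Celsius: (1307 - 491.67) × 5/9 = 452.9611°C.
The 104 K change is an interval; Kelvin and Celsius degrees are the same size, so ΔC = +104°C.
Final Celsius temperature: 452.9611 + 104.0000 = 556.9611°C.
In Fahrenheit: 556.9611 × 1.8 + 32 = 1034.5°F.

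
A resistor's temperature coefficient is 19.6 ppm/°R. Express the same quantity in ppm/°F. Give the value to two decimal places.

19.60 ppm/°F

Since only a temperature interval is involved, the additive offset between the scales drops out.
A change of 1°F is a change of 1°R, so per °F the value is 19.6 × 1 = 19.60.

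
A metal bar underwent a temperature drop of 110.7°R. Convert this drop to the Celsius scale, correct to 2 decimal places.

61.50°C

For a temperature interval the offset drops out; only the factor 5/9 applies.
110.7 × 5/9 = 61.50.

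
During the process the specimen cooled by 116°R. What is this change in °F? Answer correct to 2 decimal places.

Rankine and Fahrenheit degrees are the same size, so the interval is unchanged: 116.00.

116.00°F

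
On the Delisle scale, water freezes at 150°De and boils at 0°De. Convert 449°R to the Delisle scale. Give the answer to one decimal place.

185.6°De

First in Celsius: (449 - 491.67) × 5/9 = -23.7056°C.
Linearly onto the Delisle scale: 150 + (-23.7056 / 100) × (0 - 150) = 185.6°De.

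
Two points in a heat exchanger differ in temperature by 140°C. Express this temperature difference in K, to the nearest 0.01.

140.00 K

Celsius and kelvin degrees are the same size, so the interval is unchanged: 140.00.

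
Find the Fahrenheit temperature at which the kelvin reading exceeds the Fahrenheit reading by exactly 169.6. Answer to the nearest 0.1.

Let F be the Fahrenheit reading. The kelvin reading is K = 5/9·F + 255.372.
Require K - F = 169.6: (-4/9)·F + 255.372 = 169.6.
F = (169.6 - 255.372) / (-4/9) = 193.0.

193.0°F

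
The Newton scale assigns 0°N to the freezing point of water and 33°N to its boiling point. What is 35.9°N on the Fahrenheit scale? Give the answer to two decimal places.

227.82°F

Linear interpolation between the fixed points: C = (35.9 - 0) × 100 / (33 - 0) = 108.7879°C.
Then 108.7879 × 1.8 + 32 = 227.82°F.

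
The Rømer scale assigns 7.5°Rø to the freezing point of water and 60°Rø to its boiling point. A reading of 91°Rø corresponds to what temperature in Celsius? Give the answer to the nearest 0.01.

159.05°C

Linear interpolation between the fixed points: C = (91 - 7.5) × 100 / (60 - 7.5) = 159.0476°C.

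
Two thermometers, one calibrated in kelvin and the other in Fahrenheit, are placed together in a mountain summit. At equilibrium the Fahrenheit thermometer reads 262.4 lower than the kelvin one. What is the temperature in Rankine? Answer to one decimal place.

Let x be the kelvin reading; then the Fahrenheit reading is 1.8·x - 459.67.
(1.8·x - 459.67) - x = -262.4  ⇒  (0.8)·x = 197.27  ⇒  x = 246.5875 K.
In Celsius: 246.5875 - 273.15 = -26.5625°C.
In Rankine: -26.5625 × 1.8 + 491.67 = 443.9°R.

443.9°R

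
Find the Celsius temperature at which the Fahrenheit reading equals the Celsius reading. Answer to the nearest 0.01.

Let C be the Celsius reading. The Fahrenheit reading is F = 1.8·C + 32.
Set F = C: 1.8·C + 32 = C.
(0.8)·C = -32  ⇒  C = -40.00.

-40.00°C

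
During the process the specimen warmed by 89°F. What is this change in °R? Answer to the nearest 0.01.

Fahrenheit and Rankine degrees are the same size, so the interval is unchanged: 89.00.

89.00°R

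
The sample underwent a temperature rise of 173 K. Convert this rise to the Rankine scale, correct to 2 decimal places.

311.40°R

For a temperature interval the offset drops out; only the factor 1.8 applies.
173 × 1.8 = 311.40.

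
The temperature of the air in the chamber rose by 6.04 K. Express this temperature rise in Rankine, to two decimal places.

For a temperature interval the offset drops out; only the factor 1.8 applies.
6.04 × 1.8 = 10.87.

10.87°R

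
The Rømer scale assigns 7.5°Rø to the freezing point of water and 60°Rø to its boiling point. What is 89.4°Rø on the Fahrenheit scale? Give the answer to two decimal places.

Linear interpolation between the fixed points: C = (89.4 - 7.5) × 100 / (60 - 7.5) = 156.0000°C.
Then 156.0000 × 1.8 + 32 = 312.80°F.

312.80°F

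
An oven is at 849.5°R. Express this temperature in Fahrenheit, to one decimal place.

In Celsius: (849.5 - 491.67) × 5/9 = 198.7944°C.
In Fahrenheit: 198.7944 × 1.8 + 32 = 389.8°F.

389.8°F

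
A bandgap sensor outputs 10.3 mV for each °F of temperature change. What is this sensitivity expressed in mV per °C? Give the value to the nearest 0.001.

18.540 mV per °C

Since only a temperature interval is involved, the additive offset between the scales drops out.
A change of 1°C is a change of 1.8°F, so per °C the value is 10.3 × 1.8 = 18.540.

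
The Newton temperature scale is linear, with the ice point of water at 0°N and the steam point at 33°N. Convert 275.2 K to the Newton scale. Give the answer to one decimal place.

First in Celsius: 275.2 - 273.15 = 2.0500°C.
Linearly onto the Newton scale: 0 + (2.0500 / 100) × (33 - 0) = 0.7°N.

0.7°N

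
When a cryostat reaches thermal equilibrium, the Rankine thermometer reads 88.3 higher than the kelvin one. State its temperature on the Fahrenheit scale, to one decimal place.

-261.0°F

Let x be the kelvin reading; then the Rankine reading is 1.8·x.
(1.8·x) - x = 88.3  ⇒  (0.8)·x = 88.3  ⇒  x = 110.3750 K.
In Celsius: 110.375 - 273.15 = -162.7750°C.
In Fahrenheit: -162.7750 × 1.8 + 32 = -261.0°F.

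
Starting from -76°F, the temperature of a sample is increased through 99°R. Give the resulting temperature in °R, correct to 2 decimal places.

Initial temperature in Celsius: (-76 - 32) × 5/9 = -60.0000°C.
The 99°R change is an interval, so only the factor 5/9 applies: +99 × 5/9 = +55.0000°C.
Final Celsius temperature: -60.0000 + 55.0000 = -5.0000°C.
In Rankine: -5.0000 × 1.8 + 491.67 = 482.67°R.

482.67°R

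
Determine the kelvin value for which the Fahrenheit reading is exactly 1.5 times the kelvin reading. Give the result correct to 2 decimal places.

1532.23 K

Let K be the kelvin reading. The Fahrenheit reading is F = 1.8·K - 459.67.
Require F = 1.5·K: 1.8·K - 459.67 = 1.5·K.
(0.3)·K = 459.67  ⇒  K = 1532.23.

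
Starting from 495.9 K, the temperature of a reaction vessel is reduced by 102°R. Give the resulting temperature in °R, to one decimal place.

Initial temperature in Celsius: 495.9 - 273.15 = 222.7500°C.
The 102°R change is an interval, so only the factor 5/9 applies: -102 × 5/9 = -56.6667°C.
Final Celsius temperature: 222.7500 - 56.6667 = 166.0833°C.
In Rankine: 166.0833 × 1.8 + 491.67 = 790.6°R.

790.6°R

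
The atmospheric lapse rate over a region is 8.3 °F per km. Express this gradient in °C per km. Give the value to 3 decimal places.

The quantity depends on a temperature interval, so only the ratio of degree sizes applies; the offset between the scales is irrelevant.
A change of 1°F is a change of 5/9°C, so 8.3 × 5/9 = 4.611.

4.611 °C/km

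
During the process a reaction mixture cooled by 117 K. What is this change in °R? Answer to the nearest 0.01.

210.60°R

Only the scale ratio 1.8 matters for a change in temperature.
117 × 1.8 = 210.60.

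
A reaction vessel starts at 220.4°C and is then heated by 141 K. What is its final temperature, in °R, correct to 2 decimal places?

The 141 K change is an interval; Kelvin and Celsius degrees are the same size, so ΔC = +141°C.
Final Celsius temperature: 220.4000 + 141.0000 = 361.4000°C.
In Rankine: 361.4000 × 1.8 + 491.67 = 1142.19°R.

1142.19°R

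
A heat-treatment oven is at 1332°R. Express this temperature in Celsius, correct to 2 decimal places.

In Celsius: (1332 - 491.67) × 5/9 = 466.8500°C.

466.85°C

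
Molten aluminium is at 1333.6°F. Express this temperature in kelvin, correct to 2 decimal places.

In Celsius: (1333.6 - 32) × 5/9 = 723.1111°C.
In kelvin: 723.1111 + 273.15 = 996.26 K.

996.26 K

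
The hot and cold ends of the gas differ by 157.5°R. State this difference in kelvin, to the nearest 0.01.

Only the scale ratio 5/9 matters for a change in temperature.
157.5 × 5/9 = 87.50.

87.50 K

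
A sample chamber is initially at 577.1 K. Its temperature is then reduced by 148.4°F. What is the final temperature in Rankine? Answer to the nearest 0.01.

890.38°R

Initial temperature in Celsius: 577.1 - 273.15 = 303.9500°C.
The 148.4°F change is an interval, so only the factor 5/9 applies: -148.4 × 5/9 = -82.4444°C.
Final Celsius temperature: 303.9500 - 82.4444 = 221.5056°C.
In Rankine: 221.5056 × 1.8 + 491.67 = 890.38°R.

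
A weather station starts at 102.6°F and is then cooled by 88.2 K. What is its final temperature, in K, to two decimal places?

Initial temperature in Celsius: (102.6 - 32) × 5/9 = 39.2222°C.
The 88.2 K change is an interval; Kelvin and Celsius degrees are the same size, so ΔC = -88.2°C.
Final Celsius temperature: 39.2222 - 88.2000 = -48.9778°C.
In kelvin: -48.9778 + 273.15 = 224.17 K.

224.17 K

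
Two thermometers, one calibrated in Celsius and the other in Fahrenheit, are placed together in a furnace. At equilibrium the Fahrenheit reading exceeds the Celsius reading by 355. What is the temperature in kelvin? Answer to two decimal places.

Let x be the Celsius reading; then the Fahrenheit reading is 1.8·x + 32.
(1.8·x + 32) - x = 355  ⇒  (0.8)·x = 323  ⇒  x = 403.7500°C.
In kelvin: 403.7500 + 273.15 = 676.90 K.

676.90 K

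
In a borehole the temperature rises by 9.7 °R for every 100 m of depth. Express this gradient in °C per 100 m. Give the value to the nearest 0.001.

5.389 °C/100 m

The quantity depends on a temperature interval, so only the ratio of degree sizes applies; the offset between the scales is irrelevant.
A change of 1°R is a change of 5/9°C, so 9.7 × 5/9 = 5.389.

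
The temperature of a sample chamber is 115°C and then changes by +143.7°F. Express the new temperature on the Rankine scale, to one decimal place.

842.4°R

The 143.7°F change is an interval, so only the factor 5/9 applies: +143.7 × 5/9 = +79.8333°C.
Final Celsius temperature: 115.0000 + 79.8333 = 194.8333°C.
In Rankine: 194.8333 × 1.8 + 491.67 = 842.4°R.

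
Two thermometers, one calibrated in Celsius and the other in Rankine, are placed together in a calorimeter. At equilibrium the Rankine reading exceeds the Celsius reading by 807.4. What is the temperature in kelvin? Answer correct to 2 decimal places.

Let x be the Celsius reading; then the Rankine reading is 1.8·x + 491.67.
(1.8·x + 491.67) - x = 807.4  ⇒  (0.8)·x = 315.73  ⇒  x = 394.6625°C.
In kelvin: 394.6625 + 273.15 = 667.81 K.

667.81 K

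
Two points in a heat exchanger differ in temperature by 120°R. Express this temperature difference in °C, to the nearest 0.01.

66.67°C

For a temperature interval the offset drops out; only the factor 5/9 applies.
120 × 5/9 = 66.67.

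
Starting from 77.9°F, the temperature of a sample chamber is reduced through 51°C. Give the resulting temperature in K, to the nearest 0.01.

247.65 K

Initial temperature in Celsius: (77.9 - 32) × 5/9 = 25.5000°C.
Final Celsius temperature: 25.5000 - 51.0000 = -25.5000°C.
In kelvin: -25.5000 + 273.15 = 247.65 K.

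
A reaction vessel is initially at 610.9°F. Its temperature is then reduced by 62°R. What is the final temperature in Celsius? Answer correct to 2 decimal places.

287.17°C

Initial temperature in Celsius: (610.9 - 32) × 5/9 = 321.6111°C.
The 62°R change is an interval, so only the factor 5/9 applies: -62 × 5/9 = -34.4444°C.
Final Celsius temperature: 321.6111 - 34.4444 = 287.1667°C.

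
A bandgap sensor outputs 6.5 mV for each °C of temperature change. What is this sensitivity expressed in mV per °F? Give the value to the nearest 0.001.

3.611 mV per °F

Since only a temperature interval is involved, the additive offset between the scales drops out.
A change of 1°F is a change of 5/9°C, so per °F the value is 6.5 × 5/9 = 3.611.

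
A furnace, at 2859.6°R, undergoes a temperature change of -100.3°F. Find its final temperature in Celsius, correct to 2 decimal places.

1259.79°C

Initial temperature in Celsius: (2859.6 - 491.67) × 5/9 = 1315.5167°C.
The 100.3°F change is an interval, so only the factor 5/9 applies: -100.3 × 5/9 = -55.7222°C.
Final Celsius temperature: 1315.5167 - 55.7222 = 1259.7944°C.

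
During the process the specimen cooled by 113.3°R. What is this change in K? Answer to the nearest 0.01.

An interval of 1°R corresponds to 5/9 K.
113.3 × 5/9 = 62.94.

62.94 K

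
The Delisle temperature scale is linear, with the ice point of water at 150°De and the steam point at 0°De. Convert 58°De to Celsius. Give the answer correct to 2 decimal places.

Linear interpolation between the fixed points: C = (58 - 150) × 100 / (0 - 150) = 61.3333°C.

61.33°C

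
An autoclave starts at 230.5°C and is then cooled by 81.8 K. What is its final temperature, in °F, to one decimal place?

299.7°F

The 81.8 K change is an interval; Kelvin and Celsius degrees are the same size, so ΔC = -81.8°C.
Final Celsius temperature: 230.5000 - 81.8000 = 148.7000°C.
In Fahrenheit: 148.7000 × 1.8 + 32 = 299.7°F.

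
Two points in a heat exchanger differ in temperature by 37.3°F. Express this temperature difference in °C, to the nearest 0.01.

An interval of 1°F corresponds to 5/9°C.
37.3 × 5/9 = 20.72.

20.72°C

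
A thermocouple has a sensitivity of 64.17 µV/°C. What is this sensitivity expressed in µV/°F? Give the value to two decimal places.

Since only a temperature interval is involved, the additive offset between the scales drops out.
A change of 1°F is a change of 5/9°C, so per °F the value is 64.17 × 5/9 = 35.65.

35.65 µV/°F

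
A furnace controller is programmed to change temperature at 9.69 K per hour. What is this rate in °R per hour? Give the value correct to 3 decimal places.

17.442 °R/hour

Since only a temperature interval is involved, the additive offset between the scales drops out.
A change of 1 K is a change of 1.8°R, so 9.69 × 1.8 = 17.442.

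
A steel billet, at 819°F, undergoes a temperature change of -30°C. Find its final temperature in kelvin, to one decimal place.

680.4 K

Initial temperature in Celsius: (819 - 32) × 5/9 = 437.2222°C.
Final Celsius temperature: 437.2222 - 30.0000 = 407.2222°C.
In kelvin: 407.2222 + 273.15 = 680.4 K.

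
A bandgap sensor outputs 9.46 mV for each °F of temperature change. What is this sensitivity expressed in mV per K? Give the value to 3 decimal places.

17.028 mV per K

Since only a temperature interval is involved, the additive offset between the scales drops out.
A change of 1 K is a change of 1.8°F, so per K the value is 9.46 × 1.8 = 17.028.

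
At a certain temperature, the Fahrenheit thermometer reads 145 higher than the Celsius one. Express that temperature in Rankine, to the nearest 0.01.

745.92°R

Let x be the Celsius reading; then the Fahrenheit reading is 1.8·x + 32.
(1.8·x + 32) - x = 145  ⇒  (0.8)·x = 113  ⇒  x = 141.2500°C.
In Rankine: 141.2500 × 1.8 + 491.67 = 745.92°R.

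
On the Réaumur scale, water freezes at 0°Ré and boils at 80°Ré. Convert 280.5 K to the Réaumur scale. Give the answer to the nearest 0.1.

5.9°Ré

First in Celsius: 280.5 - 273.15 = 7.3500°C.
Linearly onto the Réaumur scale: 0 + (7.3500 / 100) × (80 - 0) = 5.9°Ré.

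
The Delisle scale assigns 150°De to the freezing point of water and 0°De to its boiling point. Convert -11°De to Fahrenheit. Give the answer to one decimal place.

Linear interpolation between the fixed points: C = (-11 - 150) × 100 / (0 - 150) = 107.3333°C.
Then 107.3333 × 1.8 + 32 = 225.2°F.

225.2°F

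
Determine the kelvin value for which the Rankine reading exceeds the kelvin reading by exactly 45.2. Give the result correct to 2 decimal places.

56.50 K

Let K be the kelvin reading. The Rankine reading is R = 1.8·K.
Require R - K = 45.2: (0.8)·K = 45.2.
K = (45.2) / (0.8) = 56.50.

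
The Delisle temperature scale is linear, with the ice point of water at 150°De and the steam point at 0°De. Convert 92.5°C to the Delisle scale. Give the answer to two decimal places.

11.25°De

Linearly onto the Delisle scale: 150 + (92.5000 / 100) × (0 - 150) = 11.25°De.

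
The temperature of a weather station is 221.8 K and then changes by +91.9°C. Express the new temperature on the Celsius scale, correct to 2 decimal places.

Initial temperature in Celsius: 221.8 - 273.15 = -51.3500°C.
Final Celsius temperature: -51.3500 + 91.9000 = 40.5500°C.

40.55°C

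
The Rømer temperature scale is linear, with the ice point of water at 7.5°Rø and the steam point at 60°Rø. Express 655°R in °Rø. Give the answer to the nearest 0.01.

First in Celsius: (655 - 491.67) × 5/9 = 90.7389°C.
Linearly onto the Rømer scale: 7.5 + (90.7389 / 100) × (60 - 7.5) = 55.14°Rø.

55.14°Rø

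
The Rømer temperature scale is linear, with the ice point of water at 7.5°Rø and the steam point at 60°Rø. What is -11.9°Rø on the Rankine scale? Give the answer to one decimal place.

425.2°R

Linear interpolation between the fixed points: C = (-11.9 - 7.5) × 100 / (60 - 7.5) = -36.9524°C.
Then -36.9524 × 1.8 + 491.67 = 425.2°R.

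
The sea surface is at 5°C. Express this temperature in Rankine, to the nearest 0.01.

500.67°R

In Rankine: 5.0000 × 1.8 + 491.67 = 500.67°R.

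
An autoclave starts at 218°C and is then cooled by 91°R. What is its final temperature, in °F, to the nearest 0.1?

333.4°F

The 91°R change is an interval, so only the factor 5/9 applies: -91 × 5/9 = -50.5556°C.
Final Celsius temperature: 218.0000 - 50.5556 = 167.4444°C.
In Fahrenheit: 167.4444 × 1.8 + 32 = 333.4°F.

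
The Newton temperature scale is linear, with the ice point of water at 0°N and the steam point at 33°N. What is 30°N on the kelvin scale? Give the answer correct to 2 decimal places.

364.06 K

Linear interpolation between the fixed points: C = (30 - 0) × 100 / (33 - 0) = 90.9091°C.
Then 90.9091 + 273.15 = 364.06 K.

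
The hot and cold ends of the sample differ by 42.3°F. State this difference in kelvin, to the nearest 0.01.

23.50 K

Only the scale ratio 5/9 matters for a change in temperature.
42.3 × 5/9 = 23.50.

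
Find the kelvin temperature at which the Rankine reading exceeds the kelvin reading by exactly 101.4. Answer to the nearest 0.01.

Let K be the kelvin reading. The Rankine reading is R = 1.8·K.
Require R - K = 101.4: (0.8)·K = 101.4.
K = (101.4) / (0.8) = 126.75.

126.75 K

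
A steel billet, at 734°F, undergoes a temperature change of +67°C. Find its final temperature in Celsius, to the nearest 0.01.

Initial temperature in Celsius: (734 - 32) × 5/9 = 390.0000°C.
Final Celsius temperature: 390.0000 + 67.0000 = 457.0000°C.

457.00°C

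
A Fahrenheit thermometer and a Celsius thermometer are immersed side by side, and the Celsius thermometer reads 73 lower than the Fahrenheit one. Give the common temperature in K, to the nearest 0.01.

324.40 K

Let x be the Fahrenheit reading; then the Celsius reading is 5/9·x - 17.7778.
(5/9·x - 17.7778) - x = -73  ⇒  (-4/9)·x = -55.2222  ⇒  x = 124.2500°F.
In Celsius: (124.25 - 32) × 5/9 = 51.2500°C.
In kelvin: 51.2500 + 273.15 = 324.40 K.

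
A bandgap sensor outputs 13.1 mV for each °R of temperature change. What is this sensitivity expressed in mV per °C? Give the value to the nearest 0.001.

Since only a temperature interval is involved, the additive offset between the scales drops out.
A change of 1°C is a change of 1.8°R, so per °C the value is 13.1 × 1.8 = 23.580.

23.580 mV per °C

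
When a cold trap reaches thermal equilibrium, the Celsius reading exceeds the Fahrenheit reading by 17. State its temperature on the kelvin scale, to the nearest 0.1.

211.9 K

Let x be the Fahrenheit reading; then the Celsius reading is 5/9·x - 17.7778.
(5/9·x - 17.7778) - x = 17  ⇒  (-4/9)·x = 34.7778  ⇒  x = -78.2500°F.
In Celsius: (-78.25 - 32) × 5/9 = -61.2500°C.
In kelvin: -61.2500 + 273.15 = 211.9 K.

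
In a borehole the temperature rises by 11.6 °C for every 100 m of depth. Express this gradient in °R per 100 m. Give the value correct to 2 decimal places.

20.88 °R/100 m

Since only a temperature interval is involved, the additive offset between the scales drops out.
A change of 1°C is a change of 1.8°R, so 11.6 × 1.8 = 20.88.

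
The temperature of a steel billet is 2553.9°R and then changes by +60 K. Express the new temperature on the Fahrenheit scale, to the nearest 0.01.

2202.23°F

Initial temperature in Celsius: (2553.9 - 491.67) × 5/9 = 1145.6833°C.
The 60 K change is an interval; Kelvin and Celsius degrees are the same size, so ΔC = +60°C.
Final Celsius temperature: 1145.6833 + 60.0000 = 1205.6833°C.
In Fahrenheit: 1205.6833 × 1.8 + 32 = 2202.23°F.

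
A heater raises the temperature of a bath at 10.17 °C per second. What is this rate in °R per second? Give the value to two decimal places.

Since only a temperature interval is involved, the additive offset between the scales drops out.
A change of 1°C is a change of 1.8°R, so 10.17 × 1.8 = 18.31.

18.31 °R/second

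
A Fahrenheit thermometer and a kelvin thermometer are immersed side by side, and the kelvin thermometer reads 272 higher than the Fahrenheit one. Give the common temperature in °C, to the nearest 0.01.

-38.56°C

Let x be the Fahrenheit reading; then the kelvin reading is 5/9·x + 255.372.
(5/9·x + 255.372) - x = 272  ⇒  (-4/9)·x = 16.6278  ⇒  x = -37.4125°F.
In Celsius: (-37.4125 - 32) × 5/9 = -38.56°C.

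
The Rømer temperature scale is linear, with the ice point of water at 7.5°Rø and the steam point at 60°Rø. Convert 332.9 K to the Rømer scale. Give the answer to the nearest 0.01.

First in Celsius: 332.9 - 273.15 = 59.7500°C.
Linearly onto the Rømer scale: 7.5 + (59.7500 / 100) × (60 - 7.5) = 38.87°Rø.

38.87°Rø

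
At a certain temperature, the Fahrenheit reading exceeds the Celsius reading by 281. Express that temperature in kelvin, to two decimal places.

584.40 K

Let x be the Celsius reading; then the Fahrenheit reading is 1.8·x + 32.
(1.8·x + 32) - x = 281  ⇒  (0.8)·x = 249  ⇒  x = 311.2500°C.
In kelvin: 311.2500 + 273.15 = 584.40 K.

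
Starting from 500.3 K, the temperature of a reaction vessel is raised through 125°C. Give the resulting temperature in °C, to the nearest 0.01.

Initial temperature in Celsius: 500.3 - 273.15 = 227.1500°C.
Final Celsius temperature: 227.1500 + 125.0000 = 352.1500°C.

352.15°C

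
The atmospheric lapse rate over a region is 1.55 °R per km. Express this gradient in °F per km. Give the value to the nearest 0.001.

Since only a temperature interval is involved, the additive offset between the scales drops out.
A change of 1°R is a change of 1°F, so 1.55 × 1 = 1.550.

1.550 °F/km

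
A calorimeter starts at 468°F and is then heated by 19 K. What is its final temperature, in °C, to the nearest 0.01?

Initial temperature in Celsius: (468 - 32) × 5/9 = 242.2222°C.
The 19 K change is an interval; Kelvin and Celsius degrees are the same size, so ΔC = +19°C.
Final Celsius temperature: 242.2222 + 19.0000 = 261.2222°C.

261.22°C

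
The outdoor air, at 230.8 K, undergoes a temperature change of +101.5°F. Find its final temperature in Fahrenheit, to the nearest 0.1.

57.3°F

Initial temperature in Celsius: 230.8 - 273.15 = -42.3500°C.
The 101.5°F change is an interval, so only the factor 5/9 applies: +101.5 × 5/9 = +56.3889°C.
Final Celsius temperature: -42.3500 + 56.3889 = 14.0389°C.
In Fahrenheit: 14.0389 × 1.8 + 32 = 57.3°F.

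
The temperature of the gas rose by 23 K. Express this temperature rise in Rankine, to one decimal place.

An interval of 1 K corresponds to 1.8°R.
23 × 1.8 = 41.4.

41.4°R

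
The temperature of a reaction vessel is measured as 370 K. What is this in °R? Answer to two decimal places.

666.00°R

In Celsius: 370 - 273.15 = 96.8500°C.
In Rankine: 96.8500 × 1.8 + 491.67 = 666.00°R.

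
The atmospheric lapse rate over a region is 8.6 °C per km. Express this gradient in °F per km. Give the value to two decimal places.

Since only a temperature interval is involved, the additive offset between the scales drops out.
A change of 1°C is a change of 1.8°F, so 8.6 × 1.8 = 15.48.

15.48 °F/km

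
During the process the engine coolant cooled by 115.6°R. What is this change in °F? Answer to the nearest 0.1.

115.6°F

Rankine and Fahrenheit degrees are the same size, so the interval is unchanged: 115.6.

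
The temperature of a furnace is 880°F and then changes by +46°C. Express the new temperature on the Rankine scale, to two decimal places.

Initial temperature in Celsius: (880 - 32) × 5/9 = 471.1111°C.
Final Celsius temperature: 471.1111 + 46.0000 = 517.1111°C.
In Rankine: 517.1111 × 1.8 + 491.67 = 1422.47°R.

1422.47°R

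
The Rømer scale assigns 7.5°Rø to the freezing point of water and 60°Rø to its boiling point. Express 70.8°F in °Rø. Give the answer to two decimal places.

18.82°Rø

First in Celsius: (70.8 - 32) × 5/9 = 21.5556°C.
Linearly onto the Rømer scale: 7.5 + (21.5556 / 100) × (60 - 7.5) = 18.82°Rø.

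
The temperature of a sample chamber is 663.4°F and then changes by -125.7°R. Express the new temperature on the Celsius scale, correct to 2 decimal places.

280.94°C

Initial temperature in Celsius: (663.4 - 32) × 5/9 = 350.7778°C.
The 125.7°R change is an interval, so only the factor 5/9 applies: -125.7 × 5/9 = -69.8333°C.
Final Celsius temperature: 350.7778 - 69.8333 = 280.9444°C.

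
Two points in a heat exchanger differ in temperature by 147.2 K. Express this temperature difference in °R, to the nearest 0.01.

Only the scale ratio 1.8 matters for a change in temperature.
147.2 × 1.8 = 264.96.

264.96°R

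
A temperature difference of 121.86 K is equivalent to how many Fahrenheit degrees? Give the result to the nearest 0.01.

219.35°F

Only the scale ratio 1.8 matters for a change in temperature.
121.86 × 1.8 = 219.35.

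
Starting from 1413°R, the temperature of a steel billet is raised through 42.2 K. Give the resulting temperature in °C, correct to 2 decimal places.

Initial temperature in Celsius: (1413 - 491.67) × 5/9 = 511.8500°C.
The 42.2 K change is an interval; Kelvin and Celsius degrees are the same size, so ΔC = +42.2°C.
Final Celsius temperature: 511.8500 + 42.2000 = 554.0500°C.

554.05°C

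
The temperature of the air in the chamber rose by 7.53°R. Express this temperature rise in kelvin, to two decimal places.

Only the scale ratio 5/9 matters for a change in temperature.
7.53 × 5/9 = 4.18.

4.18 K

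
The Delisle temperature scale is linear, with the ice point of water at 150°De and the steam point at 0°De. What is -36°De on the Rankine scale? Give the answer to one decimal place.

Linear interpolation between the fixed points: C = (-36 - 150) × 100 / (0 - 150) = 124.0000°C.
Then 124.0000 × 1.8 + 491.67 = 714.9°R.

714.9°R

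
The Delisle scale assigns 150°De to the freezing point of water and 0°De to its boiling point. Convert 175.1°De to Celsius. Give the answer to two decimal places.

Linear interpolation between the fixed points: C = (175.1 - 150) × 100 / (0 - 150) = -16.7333°C.

-16.73°C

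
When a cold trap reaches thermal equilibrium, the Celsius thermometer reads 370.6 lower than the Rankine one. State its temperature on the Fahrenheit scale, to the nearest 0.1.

-240.4°F

Let x be the Rankine reading; then the Celsius reading is 5/9·x - 273.15.
(5/9·x - 273.15) - x = -370.6  ⇒  (-4/9)·x = -97.45  ⇒  x = 219.2625°R.
In Celsius: (219.2625 - 491.67) × 5/9 = -151.3375°C.
In Fahrenheit: -151.3375 × 1.8 + 32 = -240.4°F.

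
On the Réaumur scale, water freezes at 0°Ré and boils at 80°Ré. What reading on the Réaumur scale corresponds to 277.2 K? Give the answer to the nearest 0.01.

3.24°Ré

First in Celsius: 277.2 - 273.15 = 4.0500°C.
Linearly onto the Réaumur scale: 0 + (4.0500 / 100) × (80 - 0) = 3.24°Ré.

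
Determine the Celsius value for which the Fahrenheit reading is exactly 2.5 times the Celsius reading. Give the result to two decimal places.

Let C be the Celsius reading. The Fahrenheit reading is F = 1.8·C + 32.
Require F = 2.5·C: 1.8·C + 32 = 2.5·C.
(-0.7)·C = -32  ⇒  C = 45.71.

45.71°C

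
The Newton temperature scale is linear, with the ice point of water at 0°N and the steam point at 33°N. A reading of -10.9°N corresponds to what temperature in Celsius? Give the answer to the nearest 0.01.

-33.03°C

Linear interpolation between the fixed points: C = (-10.9 - 0) × 100 / (33 - 0) = -33.0303°C.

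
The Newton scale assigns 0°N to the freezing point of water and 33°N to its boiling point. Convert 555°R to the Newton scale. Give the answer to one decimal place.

11.6°N

First in Celsius: (555 - 491.67) × 5/9 = 35.1833°C.
Linearly onto the Newton scale: 0 + (35.1833 / 100) × (33 - 0) = 11.6°N.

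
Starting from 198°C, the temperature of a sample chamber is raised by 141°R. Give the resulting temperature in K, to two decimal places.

The 141°R change is an interval, so only the factor 5/9 applies: +141 × 5/9 = +78.3333°C.
Final Celsius temperature: 198.0000 + 78.3333 = 276.3333°C.
In kelvin: 276.3333 + 273.15 = 549.48 K.

549.48 K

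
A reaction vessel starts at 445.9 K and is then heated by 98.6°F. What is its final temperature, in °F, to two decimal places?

441.55°F

Initial temperature in Celsius: 445.9 - 273.15 = 172.7500°C.
The 98.6°F change is an interval, so only the factor 5/9 applies: +98.6 × 5/9 = +54.7778°C.
Final Celsius temperature: 172.7500 + 54.7778 = 227.5278°C.
In Fahrenheit: 227.5278 × 1.8 + 32 = 441.55°F.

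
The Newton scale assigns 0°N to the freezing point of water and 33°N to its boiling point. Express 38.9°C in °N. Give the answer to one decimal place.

Linearly onto the Newton scale: 0 + (38.9000 / 100) × (33 - 0) = 12.8°N.

12.8°N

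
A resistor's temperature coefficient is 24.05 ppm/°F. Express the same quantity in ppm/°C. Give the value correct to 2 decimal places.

Since only a temperature interval is involved, the additive offset between the scales drops out.
A change of 1°C is a change of 1.8°F, so per °C the value is 24.05 × 1.8 = 43.29.

43.29 ppm/°C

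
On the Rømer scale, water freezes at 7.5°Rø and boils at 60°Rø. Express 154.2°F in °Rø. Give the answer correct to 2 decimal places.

First in Celsius: (154.2 - 32) × 5/9 = 67.8889°C.
Linearly onto the Rømer scale: 7.5 + (67.8889 / 100) × (60 - 7.5) = 43.14°Rø.

43.14°Rø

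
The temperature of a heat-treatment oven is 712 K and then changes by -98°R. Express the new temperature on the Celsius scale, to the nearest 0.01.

Initial temperature in Celsius: 712 - 273.15 = 438.8500°C.
The 98°R change is an interval, so only the factor 5/9 applies: -98 × 5/9 = -54.4444°C.
Final Celsius temperature: 438.8500 - 54.4444 = 384.4056°C.

384.41°C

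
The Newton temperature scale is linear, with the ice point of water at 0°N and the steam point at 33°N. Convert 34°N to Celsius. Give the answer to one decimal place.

103.0°C

Linear interpolation between the fixed points: C = (34 - 0) × 100 / (33 - 0) = 103.0303°C.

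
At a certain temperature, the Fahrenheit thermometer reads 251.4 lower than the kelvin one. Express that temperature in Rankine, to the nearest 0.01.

468.61°R

Let x be the kelvin reading; then the Fahrenheit reading is 1.8·x - 459.67.
(1.8·x - 459.67) - x = -251.4  ⇒  (0.8)·x = 208.27  ⇒  x = 260.3375 K.
In Celsius: 260.3375 - 273.15 = -12.8125°C.
In Rankine: -12.8125 × 1.8 + 491.67 = 468.61°R.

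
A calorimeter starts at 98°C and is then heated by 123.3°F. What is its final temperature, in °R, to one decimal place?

The 123.3°F change is an interval, so only the factor 5/9 applies: +123.3 × 5/9 = +68.5000°C.
Final Celsius temperature: 98.0000 + 68.5000 = 166.5000°C.
In Rankine: 166.5000 × 1.8 + 491.67 = 791.4°R.

791.4°R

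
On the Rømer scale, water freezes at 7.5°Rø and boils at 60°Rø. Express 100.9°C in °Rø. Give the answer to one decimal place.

60.5°Rø

Linearly onto the Rømer scale: 7.5 + (100.9000 / 100) × (60 - 7.5) = 60.5°Rø.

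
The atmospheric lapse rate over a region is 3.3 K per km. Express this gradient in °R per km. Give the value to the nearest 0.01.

5.94 °R/km

Since only a temperature interval is involved, the additive offset between the scales drops out.
A change of 1 K is a change of 1.8°R, so 3.3 × 1.8 = 5.94.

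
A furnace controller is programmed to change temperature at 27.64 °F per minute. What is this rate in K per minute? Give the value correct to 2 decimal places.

The quantity depends on a temperature interval, so only the ratio of degree sizes applies; the offset between the scales is irrelevant.
A change of 1°F is a change of 5/9 K, so 27.64 × 5/9 = 15.36.

15.36 K/minute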